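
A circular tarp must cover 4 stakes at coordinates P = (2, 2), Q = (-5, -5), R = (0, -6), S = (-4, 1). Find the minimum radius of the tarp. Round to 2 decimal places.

4.95

By Welzl's lemma the MEC is supported by two points (diametrically opposite) or three points (on a circumcircle).
The farthest pair is P–Q with squared distance 98. The circle on this segment as diameter has centre (-1.5, -1.5) and r² = 98/4 = 24.5.
Check R: distance² to centre = 22.5 ≤ 24.5, so it lies inside.
All remaining points lie in this disk, and no smaller disk contains both endpoints, so this is the minimum enclosing circle.
r = √(24.5) ≈ 4.95.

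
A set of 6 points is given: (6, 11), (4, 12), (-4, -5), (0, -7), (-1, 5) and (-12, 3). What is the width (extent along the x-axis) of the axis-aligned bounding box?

max x = 6, min x = -12, so width = 18.

18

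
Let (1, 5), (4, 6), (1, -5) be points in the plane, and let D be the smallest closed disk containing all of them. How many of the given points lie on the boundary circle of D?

Call the three points A, B, C in the order given.
Side lengths²: AB² = 10, AC² = 100, BC² = 130.
Since BC² = 130 ≥ 100 + 10 = 110, the angle opposite BC is not acute, so the smallest enclosing circle has BC as diameter.
Centre = midpoint of BC = (2.5, 0.5), r² = 130/4 = 32.5.
The points at distance exactly r from the centre are (4, 6), (1, -5) — 2 points.

2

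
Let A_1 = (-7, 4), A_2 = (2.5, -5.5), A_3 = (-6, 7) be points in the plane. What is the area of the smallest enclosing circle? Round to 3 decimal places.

179.463

Side lengths²: A_1A_2² = 180.5, A_1A_3² = 10, A_2A_3² = 228.5.
Since A_2A_3² = 228.5 ≥ 180.5 + 10 = 190.5, the angle opposite A_2A_3 is not acute, so the smallest enclosing circle has A_2A_3 as diameter.
Centre = midpoint of A_2A_3 = (-1.75, 0.75), r² = 228.5/4 = 57.125.
Area = π·r² = π·57.125 ≈ 179.463.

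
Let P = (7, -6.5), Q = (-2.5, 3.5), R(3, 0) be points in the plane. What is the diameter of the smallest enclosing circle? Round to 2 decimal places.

13.79

Side lengths²: PQ² = 190.25, PR² = 58.25, QR² = 42.5.
Since PQ² = 190.25 ≥ 58.25 + 42.5 = 100.75, the angle opposite PQ is not acute, so the smallest enclosing circle has PQ as diameter.
Centre = midpoint of PQ = (2.25, -1.5), r² = 190.25/4 = 47.5625.
Diameter = 2r = 2√(47.5625) ≈ 13.79.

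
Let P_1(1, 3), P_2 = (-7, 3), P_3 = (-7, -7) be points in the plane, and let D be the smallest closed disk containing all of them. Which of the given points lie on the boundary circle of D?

P_1, P_2, P_3

Side lengths²: P_1P_2² = 64, P_1P_3² = 164, P_2P_3² = 100.
Since P_1P_3² = 164 ≥ 100 + 64 = 164, the angle opposite P_1P_3 is not acute, so the smallest enclosing circle has P_1P_3 as diameter.
Centre = midpoint of P_1P_3 = (-3, -2), r² = 164/4 = 41.
The points at distance exactly r from the centre are P_1, P_2, P_3 — 3 points.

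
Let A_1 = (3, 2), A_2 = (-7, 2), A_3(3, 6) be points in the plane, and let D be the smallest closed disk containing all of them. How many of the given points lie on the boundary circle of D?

3

Side lengths²: A_1A_2² = 100, A_1A_3² = 16, A_2A_3² = 116.
Since A_2A_3² = 116 ≥ 100 + 16 = 116, the angle opposite A_2A_3 is not acute, so the smallest enclosing circle has A_2A_3 as diameter.
Centre = midpoint of A_2A_3 = (-2, 4), r² = 116/4 = 29.
The points at distance exactly r from the centre are A_1, A_2, A_3 — 3 points.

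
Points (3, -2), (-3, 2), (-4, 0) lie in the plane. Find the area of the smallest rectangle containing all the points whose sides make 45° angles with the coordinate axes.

In coordinates u = x + y, v = x − y the rectangle is axis-aligned; the map (x,y)→(u,v) scales areas by 2.
u-values: 1, -1, -4; range = 1 − (-4) = 5.
v-values: 5, -5, -4; range = 5 − (-5) = 10.
Area = (5 × 10) / 2 = 25.

25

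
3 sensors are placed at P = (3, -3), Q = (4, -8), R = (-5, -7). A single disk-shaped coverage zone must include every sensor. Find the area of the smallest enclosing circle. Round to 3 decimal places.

69.193

Side lengths²: PQ² = 26, PR² = 80, QR² = 82.
Since QR² = 82 < 80 + 26 = 106, the triangle is acute, so the smallest enclosing circle is the circumcircle.
Circumcentre = (-4/11, -69/11), r² = 2665/121.
Area = π·r² = π·2665/121 ≈ 69.193.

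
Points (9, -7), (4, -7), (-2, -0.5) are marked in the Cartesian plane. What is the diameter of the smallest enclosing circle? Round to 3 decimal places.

12.777

Call the three points A, B, C in the order given.
Side lengths²: AB² = 25, AC² = 163.25, BC² = 78.25.
Since AC² = 163.25 ≥ 78.25 + 25 = 103.25, the angle opposite AC is not acute, so the smallest enclosing circle has AC as diameter.
Centre = midpoint of AC = (3.5, -3.75), r² = 163.25/4 = 40.8125.
Diameter = 2r = 2√(40.8125) ≈ 12.777.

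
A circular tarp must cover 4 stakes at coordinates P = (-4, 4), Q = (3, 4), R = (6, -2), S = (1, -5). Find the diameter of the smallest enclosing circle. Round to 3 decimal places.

By Welzl's lemma the MEC is supported by two points (diametrically opposite) or three points (on a circumcircle).
The minimum enclosing circle is determined by three boundary points: P, R, S.
Their circumcentre is (0.9, 5/6) with r² = 15317/450.
The farthest remaining point Q is at distance² 6497/450 ≤ 15317/450.
Diameter = 2r = 2√(15317/450) ≈ 11.668.

11.668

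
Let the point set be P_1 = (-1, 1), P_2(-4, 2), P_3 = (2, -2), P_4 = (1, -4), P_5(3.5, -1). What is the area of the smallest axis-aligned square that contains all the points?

56.25

The bounding box has width 7.5 and height 6.
An axis-aligned square enclosing the set must have side ≥ max(width, height).
So the minimum side is max(7.5, 6) = 7.5.
Area = 7.5² = 56.25.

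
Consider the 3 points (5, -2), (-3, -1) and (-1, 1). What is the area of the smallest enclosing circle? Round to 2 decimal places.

51.05

Call the three points A, B, C in the order given.
Side lengths²: AB² = 65, AC² = 45, BC² = 8.
Since AB² = 65 ≥ 45 + 8 = 53, the angle opposite AB is not acute, so the smallest enclosing circle has AB as diameter.
Centre = midpoint of AB = (1, -1.5), r² = 65/4 = 16.25.
Area = π·r² = π·16.25 ≈ 51.05.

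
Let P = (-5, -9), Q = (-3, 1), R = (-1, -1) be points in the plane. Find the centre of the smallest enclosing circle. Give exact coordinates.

Side lengths²: PQ² = 104, PR² = 80, QR² = 8.
Since PQ² = 104 ≥ 80 + 8 = 88, the angle opposite PQ is not acute, so the smallest enclosing circle has PQ as diameter.
Centre = midpoint of PQ = (-4, -4), r² = 104/4 = 26.
Centre = (-4, -4).

(-4, -4)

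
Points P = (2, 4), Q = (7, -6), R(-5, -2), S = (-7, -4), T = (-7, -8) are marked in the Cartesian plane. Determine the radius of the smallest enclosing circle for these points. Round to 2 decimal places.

A smallest enclosing disk is always determined by at most three of the input points on its boundary.
The minimum enclosing circle is determined by three boundary points: P, Q, T.
Their circumcentre is (-0.5, -3.5) with r² = 62.5.
The farthest remaining point S is at distance² 42.5 ≤ 62.5.
r = √(62.5) ≈ 7.91.

7.91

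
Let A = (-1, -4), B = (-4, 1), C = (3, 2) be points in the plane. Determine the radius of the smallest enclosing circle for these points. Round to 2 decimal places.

Side lengths²: AB² = 34, AC² = 52, BC² = 50.
Since AC² = 52 < 50 + 34 = 84, the triangle is acute, so the smallest enclosing circle is the circumcircle.
Circumcentre = (-5/19, -3/19), r² = 5525/361.
r = √(5525/361) ≈ 3.91.

3.91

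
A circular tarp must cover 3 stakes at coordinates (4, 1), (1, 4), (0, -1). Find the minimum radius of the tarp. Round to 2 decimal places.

2.69

Call the three points A, B, C in the order given.
Side lengths²: AB² = 18, AC² = 20, BC² = 26.
Since BC² = 26 < 20 + 18 = 38, the triangle is acute, so the smallest enclosing circle is the circumcircle.
Circumcentre = (4/3, 4/3), r² = 65/9.
r = √(65/9) ≈ 2.69.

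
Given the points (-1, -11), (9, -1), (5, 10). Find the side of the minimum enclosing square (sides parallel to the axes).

21

The bounding box has width 10 and height 21.
An axis-aligned square enclosing the set must have side ≥ max(width, height).
So the minimum side is max(10, 21) = 21.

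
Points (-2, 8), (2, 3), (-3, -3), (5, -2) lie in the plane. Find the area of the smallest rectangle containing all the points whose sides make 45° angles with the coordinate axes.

102

In coordinates u = x + y, v = x − y the rectangle is axis-aligned; the map (x,y)→(u,v) scales areas by 2.
u-values: 6, 5, -6, 3; range = 6 − (-6) = 12.
v-values: -10, -1, 0, 7; range = 7 − (-10) = 17.
Area = (12 × 17) / 2 = 102.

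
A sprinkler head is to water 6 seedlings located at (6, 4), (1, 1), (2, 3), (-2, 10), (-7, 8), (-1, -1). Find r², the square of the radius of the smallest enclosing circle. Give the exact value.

88985/1922

By Welzl's lemma the MEC is supported by two points (diametrically opposite) or three points (on a circumcircle).
The minimum enclosing circle is determined by three boundary points: (6, 4), (-7, 8), (-1, -1).
Their circumcentre is (-35/62, 359/62) with r² = 88985/1922.
The farthest remaining point (1, 1) is at distance² 48809/1922 ≤ 88985/1922.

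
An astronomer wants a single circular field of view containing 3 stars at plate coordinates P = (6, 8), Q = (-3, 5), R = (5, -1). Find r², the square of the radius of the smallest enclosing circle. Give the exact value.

5125/169

Side lengths²: PQ² = 90, PR² = 82, QR² = 100.
Since QR² = 100 < 90 + 82 = 172, the triangle is acute, so the smallest enclosing circle is the circumcircle.
Circumcentre = (31/13, 50/13), r² = 5125/169.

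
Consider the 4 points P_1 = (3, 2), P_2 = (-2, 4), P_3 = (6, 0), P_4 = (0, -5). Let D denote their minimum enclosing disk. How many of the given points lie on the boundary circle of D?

By Welzl's lemma the MEC is supported by two points (diametrically opposite) or three points (on a circumcircle).
The minimum enclosing circle is determined by three boundary points: P_2, P_3, P_4.
Their circumcentre is (0.96875, -0.0625) with r² = 25.3173828125.
The farthest remaining point P_1 is at distance² 8.3798828125 ≤ 25.3173828125.
The points at distance exactly r from the centre are P_2, P_3, P_4 — 3 points.

3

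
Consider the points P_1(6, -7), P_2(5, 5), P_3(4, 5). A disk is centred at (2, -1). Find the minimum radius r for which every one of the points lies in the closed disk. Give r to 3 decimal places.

The required radius is the distance from (2, -1) to the farthest point.
Squared distances: 52, 45, 40.
Maximum is 52, attained at P_1.
r = √52 ≈ 7.211.

7.211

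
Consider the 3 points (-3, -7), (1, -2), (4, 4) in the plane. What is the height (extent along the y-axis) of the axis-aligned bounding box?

max y = 4, min y = -7, so height = 11.

11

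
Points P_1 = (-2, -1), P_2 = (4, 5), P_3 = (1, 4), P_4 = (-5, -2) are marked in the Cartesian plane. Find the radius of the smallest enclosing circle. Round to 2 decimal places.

By Welzl's lemma the MEC is supported by two points (diametrically opposite) or three points (on a circumcircle).
The farthest pair is P_2–P_4 with squared distance 130. The circle on this segment as diameter has centre (-0.5, 1.5) and r² = 130/4 = 32.5.
Check P_1: distance² to centre = 8.5 ≤ 32.5, so it lies inside.
All remaining points lie in this disk, and no smaller disk contains both endpoints, so this is the minimum enclosing circle.
r = √(32.5) ≈ 5.70.

5.70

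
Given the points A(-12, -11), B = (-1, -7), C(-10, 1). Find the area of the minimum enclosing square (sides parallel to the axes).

144

The bounding box has width 11 and height 12.
An axis-aligned square enclosing the set must have side ≥ max(width, height).
So the minimum side is max(11, 12) = 12.
Area = 12² = 144.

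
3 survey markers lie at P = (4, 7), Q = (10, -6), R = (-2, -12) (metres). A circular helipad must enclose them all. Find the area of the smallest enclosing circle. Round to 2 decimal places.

311.80

Side lengths²: PQ² = 205, PR² = 397, QR² = 180.
Since PR² = 397 ≥ 205 + 180 = 385, the angle opposite PR is not acute, so the smallest enclosing circle has PR as diameter.
Centre = midpoint of PR = (1, -2.5), r² = 397/4 = 99.25.
Area = π·r² = π·99.25 ≈ 311.80.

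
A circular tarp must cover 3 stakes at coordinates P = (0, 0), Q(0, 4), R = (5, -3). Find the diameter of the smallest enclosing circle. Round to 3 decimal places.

Side lengths²: PQ² = 16, PR² = 34, QR² = 74.
Since QR² = 74 ≥ 34 + 16 = 50, the angle opposite QR is not acute, so the smallest enclosing circle has QR as diameter.
Centre = midpoint of QR = (2.5, 0.5), r² = 74/4 = 18.5.
Diameter = 2r = 2√(18.5) ≈ 8.602.

8.602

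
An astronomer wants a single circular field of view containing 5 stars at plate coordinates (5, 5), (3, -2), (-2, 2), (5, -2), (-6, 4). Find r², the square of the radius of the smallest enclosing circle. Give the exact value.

The minimum enclosing circle is determined by three boundary points: (5, 5), (5, -2), (-6, 4).
Their circumcentre is (-5/22, 1.5) with r² = 9577/242.
The farthest remaining point (3, -2) is at distance² 5485/242 ≤ 9577/242.

9577/242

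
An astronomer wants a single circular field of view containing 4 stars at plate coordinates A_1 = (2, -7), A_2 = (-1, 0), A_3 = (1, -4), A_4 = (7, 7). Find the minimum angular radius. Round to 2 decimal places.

The farthest pair is A_1–A_4 with squared distance 221. The circle on this segment as diameter has centre (4.5, 0) and r² = 221/4 = 55.25.
Check A_2: distance² to centre = 30.25 ≤ 55.25, so it lies inside.
All remaining points lie in this disk, and no smaller disk contains both endpoints, so this is the minimum enclosing circle.
r = √(55.25) ≈ 7.43.

7.43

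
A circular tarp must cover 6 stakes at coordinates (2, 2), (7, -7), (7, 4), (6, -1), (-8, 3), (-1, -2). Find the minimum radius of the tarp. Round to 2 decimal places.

9.03

By Welzl's lemma the MEC is supported by two points (diametrically opposite) or three points (on a circumcircle).
The minimum enclosing circle is determined by three boundary points: (7, -7), (7, 4), (-8, 3).
Their circumcentre is (-1/6, -1.5) with r² = 1469/18.
The farthest remaining point (6, -1) is at distance² 689/18 ≤ 1469/18.
r = √(1469/18) ≈ 9.03.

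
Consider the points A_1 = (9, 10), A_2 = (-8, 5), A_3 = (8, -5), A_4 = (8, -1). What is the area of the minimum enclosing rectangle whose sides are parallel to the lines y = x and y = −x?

In coordinates u = x + y, v = x − y the rectangle is axis-aligned; the map (x,y)→(u,v) scales areas by 2.
u-values: 19, -3, 3, 7; range = 19 − (-3) = 22.
v-values: -1, -13, 13, 9; range = 13 − (-13) = 26.
Area = (22 × 26) / 2 = 286.

286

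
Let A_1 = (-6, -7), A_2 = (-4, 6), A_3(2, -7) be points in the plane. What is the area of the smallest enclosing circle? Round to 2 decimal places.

164.82

Side lengths²: A_1A_2² = 173, A_1A_3² = 64, A_2A_3² = 205.
Since A_2A_3² = 205 < 173 + 64 = 237, the triangle is acute, so the smallest enclosing circle is the circumcircle.
Circumcentre = (-2, -25/26), r² = 35465/676.
Area = π·r² = π·35465/676 ≈ 164.82.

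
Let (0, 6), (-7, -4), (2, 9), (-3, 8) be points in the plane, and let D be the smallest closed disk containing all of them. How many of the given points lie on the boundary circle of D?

2

By Welzl's lemma the MEC is supported by two points (diametrically opposite) or three points (on a circumcircle).
The farthest pair is (-7, -4)–(2, 9) with squared distance 250. The circle on this segment as diameter has centre (-2.5, 2.5) and r² = 250/4 = 62.5.
Check (0, 6): distance² to centre = 18.5 ≤ 62.5, so it lies inside.
All remaining points lie in this disk, and no smaller disk contains both endpoints, so this is the minimum enclosing circle.
The points at distance exactly r from the centre are (-7, -4), (2, 9) — 2 points.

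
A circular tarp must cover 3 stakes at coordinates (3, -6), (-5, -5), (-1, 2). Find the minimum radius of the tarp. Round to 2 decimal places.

4.84

Call the three points A, B, C in the order given.
Side lengths²: AB² = 65, AC² = 80, BC² = 65.
Since AC² = 80 < 65 + 65 = 130, the triangle is acute, so the smallest enclosing circle is the circumcircle.
Circumcentre = (-2/3, -17/6), r² = 845/36.
r = √(845/36) ≈ 4.84.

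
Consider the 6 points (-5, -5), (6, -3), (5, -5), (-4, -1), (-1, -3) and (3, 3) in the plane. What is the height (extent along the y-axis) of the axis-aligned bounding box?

8

max y = 3, min y = -5, so height = 8.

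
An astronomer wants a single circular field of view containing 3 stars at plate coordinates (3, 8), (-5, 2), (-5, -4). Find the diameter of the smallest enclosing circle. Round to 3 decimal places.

Call the three points A, B, C in the order given.
Side lengths²: AB² = 100, AC² = 208, BC² = 36.
Since AC² = 208 ≥ 100 + 36 = 136, the angle opposite AC is not acute, so the smallest enclosing circle has AC as diameter.
Centre = midpoint of AC = (-1, 2), r² = 208/4 = 52.
Diameter = 2r = 2√52 ≈ 14.422.

14.422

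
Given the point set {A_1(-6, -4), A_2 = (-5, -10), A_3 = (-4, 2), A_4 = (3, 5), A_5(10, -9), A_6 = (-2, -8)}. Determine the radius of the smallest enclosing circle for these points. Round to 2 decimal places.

9.22

A smallest enclosing disk is always determined by at most three of the input points on its boundary.
The minimum enclosing circle is determined by three boundary points: A_2, A_4, A_5.
Their circumcentre is (133/62, -259/62) with r² = 163285/1922.
The farthest remaining point A_3 is at distance² 145925/1922 ≤ 163285/1922.
r = √(163285/1922) ≈ 9.22.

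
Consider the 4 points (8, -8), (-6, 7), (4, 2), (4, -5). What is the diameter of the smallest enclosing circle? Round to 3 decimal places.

20.518

The farthest pair is (8, -8)–(-6, 7) with squared distance 421. The circle on this segment as diameter has centre (1, -0.5) and r² = 421/4 = 105.25.
Check (4, 2): distance² to centre = 15.25 ≤ 105.25, so it lies inside.
All remaining points lie in this disk, and no smaller disk contains both endpoints, so this is the minimum enclosing circle.
Diameter = 2r = 2√(105.25) ≈ 20.518.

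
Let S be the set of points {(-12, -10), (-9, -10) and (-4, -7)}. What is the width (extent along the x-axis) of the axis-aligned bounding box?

8

max x = -4, min x = -12, so width = 8.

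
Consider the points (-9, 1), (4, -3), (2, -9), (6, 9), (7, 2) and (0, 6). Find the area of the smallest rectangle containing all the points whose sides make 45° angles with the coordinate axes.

In coordinates u = x + y, v = x − y the rectangle is axis-aligned; the map (x,y)→(u,v) scales areas by 2.
u-values: -8, 1, -7, 15, 9, 6; range = 15 − (-8) = 23.
v-values: -10, 7, 11, -3, 5, -6; range = 11 − (-10) = 21.
Area = (23 × 21) / 2 = 241.5.

241.5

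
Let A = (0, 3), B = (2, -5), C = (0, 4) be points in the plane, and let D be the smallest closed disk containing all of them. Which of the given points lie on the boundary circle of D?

Side lengths²: AB² = 68, AC² = 1, BC² = 85.
Since BC² = 85 ≥ 68 + 1 = 69, the angle opposite BC is not acute, so the smallest enclosing circle has BC as diameter.
Centre = midpoint of BC = (1, -0.5), r² = 85/4 = 21.25.
The points at distance exactly r from the centre are B, C — 2 points.

B, C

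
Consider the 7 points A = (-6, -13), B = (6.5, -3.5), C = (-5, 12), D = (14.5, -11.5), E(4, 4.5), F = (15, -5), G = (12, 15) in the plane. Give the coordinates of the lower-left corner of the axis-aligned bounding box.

(-6, -13)

x-range [-6, 15], y-range [-13, 15].
The lower-left corner is (-6, -13).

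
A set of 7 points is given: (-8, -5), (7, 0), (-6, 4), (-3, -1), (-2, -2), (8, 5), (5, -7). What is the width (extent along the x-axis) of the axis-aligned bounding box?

max x = 8, min x = -8, so width = 16.

16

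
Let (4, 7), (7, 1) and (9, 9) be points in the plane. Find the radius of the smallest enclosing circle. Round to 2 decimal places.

Call the three points A, B, C in the order given.
Side lengths²: AB² = 45, AC² = 29, BC² = 68.
Since BC² = 68 < 45 + 29 = 74, the triangle is acute, so the smallest enclosing circle is the circumcircle.
Circumcentre = (23/3, 61/12), r² = 2465/144.
r = √(2465/144) ≈ 4.14.

4.14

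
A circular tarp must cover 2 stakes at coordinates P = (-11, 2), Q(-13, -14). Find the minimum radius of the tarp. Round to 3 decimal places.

8.062

The smallest circle enclosing two points has them as diameter endpoints.
Centre = midpoint = (-12, -6); r² = |PQ|²/4 = 260/4 = 65.
r = √65 ≈ 8.062.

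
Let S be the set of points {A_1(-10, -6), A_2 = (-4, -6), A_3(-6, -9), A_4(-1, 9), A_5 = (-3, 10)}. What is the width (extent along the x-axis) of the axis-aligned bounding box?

max x = -1, min x = -10, so width = 9.

9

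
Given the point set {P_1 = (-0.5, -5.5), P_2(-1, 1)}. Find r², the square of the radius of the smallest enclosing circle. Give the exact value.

The smallest circle enclosing two points has them as diameter endpoints.
Centre = midpoint = (-0.75, -2.25); r² = |P_1P_2|²/4 = 42.5/4 = 10.625.

10.625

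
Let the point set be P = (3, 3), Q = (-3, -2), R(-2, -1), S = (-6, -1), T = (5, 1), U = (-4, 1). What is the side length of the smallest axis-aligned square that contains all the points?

The bounding box has width 11 and height 5.
An axis-aligned square enclosing the set must have side ≥ max(width, height).
So the minimum side is max(11, 5) = 11.

11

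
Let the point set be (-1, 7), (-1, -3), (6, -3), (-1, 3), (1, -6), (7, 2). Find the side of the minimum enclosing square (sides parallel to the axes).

The bounding box has width 8 and height 13.
An axis-aligned square enclosing the set must have side ≥ max(width, height).
So the minimum side is max(8, 13) = 13.

13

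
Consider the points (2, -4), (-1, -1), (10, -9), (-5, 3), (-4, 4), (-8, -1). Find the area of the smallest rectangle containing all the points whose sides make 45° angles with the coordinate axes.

In coordinates u = x + y, v = x − y the rectangle is axis-aligned; the map (x,y)→(u,v) scales areas by 2.
u-values: -2, -2, 1, -2, 0, -9; range = 1 − (-9) = 10.
v-values: 6, 0, 19, -8, -8, -7; range = 19 − (-8) = 27.
Area = (10 × 27) / 2 = 135.

135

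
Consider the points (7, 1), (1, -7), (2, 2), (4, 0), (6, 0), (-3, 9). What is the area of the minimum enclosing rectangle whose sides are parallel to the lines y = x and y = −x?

In coordinates u = x + y, v = x − y the rectangle is axis-aligned; the map (x,y)→(u,v) scales areas by 2.
u-values: 8, -6, 4, 4, 6, 6; range = 8 − (-6) = 14.
v-values: 6, 8, 0, 4, 6, -12; range = 8 − (-12) = 20.
Area = (14 × 20) / 2 = 140.

140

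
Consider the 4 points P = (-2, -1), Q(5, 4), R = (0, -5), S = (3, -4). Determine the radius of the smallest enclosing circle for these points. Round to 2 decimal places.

5.15

The minimum enclosing circle of a finite set is fixed by two of the points (as a diameter) or three (as a circumcircle).
The farthest pair is Q–R with squared distance 106. The circle on this segment as diameter has centre (2.5, -0.5) and r² = 106/4 = 26.5.
Check P: distance² to centre = 20.5 ≤ 26.5, so it lies inside.
All remaining points lie in this disk, and no smaller disk contains both endpoints, so this is the minimum enclosing circle.
r = √(26.5) ≈ 5.15.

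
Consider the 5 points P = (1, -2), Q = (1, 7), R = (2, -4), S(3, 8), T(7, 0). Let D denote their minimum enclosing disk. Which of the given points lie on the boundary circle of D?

R, S

The farthest pair is R–S with squared distance 145. The circle on this segment as diameter has centre (2.5, 2) and r² = 145/4 = 36.25.
Check P: distance² to centre = 18.25 ≤ 36.25, so it lies inside.
All remaining points lie in this disk, and no smaller disk contains both endpoints, so this is the minimum enclosing circle.
The points at distance exactly r from the centre are R, S — 2 points.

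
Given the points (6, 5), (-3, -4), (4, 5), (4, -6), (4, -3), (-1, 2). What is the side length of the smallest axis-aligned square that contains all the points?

The bounding box has width 9 and height 11.
An axis-aligned square enclosing the set must have side ≥ max(width, height).
So the minimum side is max(9, 11) = 11.

11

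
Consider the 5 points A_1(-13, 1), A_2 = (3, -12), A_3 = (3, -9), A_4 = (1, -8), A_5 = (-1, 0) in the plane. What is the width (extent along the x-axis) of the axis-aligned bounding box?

16

max x = 3, min x = -13, so width = 16.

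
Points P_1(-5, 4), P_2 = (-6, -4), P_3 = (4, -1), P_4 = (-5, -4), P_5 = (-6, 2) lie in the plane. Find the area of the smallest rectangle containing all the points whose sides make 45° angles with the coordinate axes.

In coordinates u = x + y, v = x − y the rectangle is axis-aligned; the map (x,y)→(u,v) scales areas by 2.
u-values: -1, -10, 3, -9, -4; range = 3 − (-10) = 13.
v-values: -9, -2, 5, -1, -8; range = 5 − (-9) = 14.
Area = (13 × 14) / 2 = 91.

91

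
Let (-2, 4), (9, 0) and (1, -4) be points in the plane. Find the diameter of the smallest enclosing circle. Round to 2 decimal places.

11.77

Call the three points A, B, C in the order given.
Side lengths²: AB² = 137, AC² = 73, BC² = 80.
Since AB² = 137 < 80 + 73 = 153, the triangle is acute, so the smallest enclosing circle is the circumcircle.
Circumcentre = (125/38, 27/19), r² = 50005/1444.
Diameter = 2r = 2√(50005/1444) ≈ 11.77.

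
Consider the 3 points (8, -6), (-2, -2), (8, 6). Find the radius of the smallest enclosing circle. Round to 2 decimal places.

Call the three points A, B, C in the order given.
Side lengths²: AB² = 116, AC² = 144, BC² = 164.
Since BC² = 164 < 144 + 116 = 260, the triangle is acute, so the smallest enclosing circle is the circumcircle.
Circumcentre = (4.6, 0), r² = 47.56.
r = √(47.56) ≈ 6.90.

6.90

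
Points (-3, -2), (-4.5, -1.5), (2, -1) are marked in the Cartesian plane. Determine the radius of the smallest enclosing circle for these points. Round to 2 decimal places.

3.26

Call the three points A, B, C in the order given.
Side lengths²: AB² = 2.5, AC² = 26, BC² = 42.5.
Since BC² = 42.5 ≥ 26 + 2.5 = 28.5, the angle opposite BC is not acute, so the smallest enclosing circle has BC as diameter.
Centre = midpoint of BC = (-1.25, -1.25), r² = 42.5/4 = 10.625.
r = √(10.625) ≈ 3.26.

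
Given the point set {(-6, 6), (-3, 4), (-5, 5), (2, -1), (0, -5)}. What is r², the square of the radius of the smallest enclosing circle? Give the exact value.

39.25

The farthest pair is (-6, 6)–(0, -5) with squared distance 157. The circle on this segment as diameter has centre (-3, 0.5) and r² = 157/4 = 39.25.
Check (-3, 4): distance² to centre = 12.25 ≤ 39.25, so it lies inside.
All remaining points lie in this disk, and no smaller disk contains both endpoints, so this is the minimum enclosing circle.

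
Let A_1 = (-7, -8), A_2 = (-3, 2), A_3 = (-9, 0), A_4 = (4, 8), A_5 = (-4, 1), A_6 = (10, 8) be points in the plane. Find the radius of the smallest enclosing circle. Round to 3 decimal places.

11.673

The minimum enclosing circle of a finite set is fixed by two of the points (as a diameter) or three (as a circumcircle).
The farthest pair is A_1–A_6 with squared distance 545. The circle on this segment as diameter has centre (1.5, 0) and r² = 545/4 = 136.25.
Check A_2: distance² to centre = 24.25 ≤ 136.25, so it lies inside.
All remaining points lie in this disk, and no smaller disk contains both endpoints, so this is the minimum enclosing circle.
r = √(136.25) ≈ 11.673.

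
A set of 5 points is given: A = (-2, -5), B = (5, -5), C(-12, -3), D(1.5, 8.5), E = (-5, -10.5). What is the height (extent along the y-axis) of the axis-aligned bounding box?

19

max y = 8.5, min y = -10.5, so height = 19.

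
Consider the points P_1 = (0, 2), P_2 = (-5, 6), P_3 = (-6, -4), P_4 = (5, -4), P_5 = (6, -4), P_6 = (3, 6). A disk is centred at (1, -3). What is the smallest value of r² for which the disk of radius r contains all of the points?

117

The required radius is the distance from (1, -3) to the farthest point.
Squared distances: 26, 117, 50, 17, 26, 85.
Maximum is 117, attained at P_2.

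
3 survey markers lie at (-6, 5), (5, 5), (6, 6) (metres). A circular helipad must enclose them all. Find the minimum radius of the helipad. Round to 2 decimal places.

6.02

Call the three points A, B, C in the order given.
Side lengths²: AB² = 121, AC² = 145, BC² = 2.
Since AC² = 145 ≥ 121 + 2 = 123, the angle opposite AC is not acute, so the smallest enclosing circle has AC as diameter.
Centre = midpoint of AC = (0, 5.5), r² = 145/4 = 36.25.
r = √(36.25) ≈ 6.02.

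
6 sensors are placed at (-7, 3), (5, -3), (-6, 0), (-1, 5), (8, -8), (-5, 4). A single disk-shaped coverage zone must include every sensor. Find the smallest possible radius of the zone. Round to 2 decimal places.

9.30

The minimum enclosing circle of a finite set is fixed by two of the points (as a diameter) or three (as a circumcircle).
The farthest pair is (-7, 3)–(8, -8) with squared distance 346. The circle on this segment as diameter has centre (0.5, -2.5) and r² = 346/4 = 86.5.
Check (5, -3): distance² to centre = 20.5 ≤ 86.5, so it lies inside.
All remaining points lie in this disk, and no smaller disk contains both endpoints, so this is the minimum enclosing circle.
r = √(86.5) ≈ 9.30.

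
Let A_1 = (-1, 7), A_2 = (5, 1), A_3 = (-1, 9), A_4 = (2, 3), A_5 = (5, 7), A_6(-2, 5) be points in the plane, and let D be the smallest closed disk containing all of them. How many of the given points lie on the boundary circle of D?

The farthest pair is A_2–A_3 with squared distance 100. The circle on this segment as diameter has centre (2, 5) and r² = 100/4 = 25.
Check A_1: distance² to centre = 13 ≤ 25, so it lies inside.
All remaining points lie in this disk, and no smaller disk contains both endpoints, so this is the minimum enclosing circle.
The points at distance exactly r from the centre are A_2, A_3 — 2 points.

2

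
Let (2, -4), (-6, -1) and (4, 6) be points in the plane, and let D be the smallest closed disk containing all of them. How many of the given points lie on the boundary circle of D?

3

Call the three points A, B, C in the order given.
Side lengths²: AB² = 73, AC² = 104, BC² = 149.
Since BC² = 149 < 104 + 73 = 177, the triangle is acute, so the smallest enclosing circle is the circumcircle.
Circumcentre = (-37/86, 145/86), r² = 141401/3698.
The points at distance exactly r from the centre are (2, -4), (-6, -1), (4, 6) — 3 points.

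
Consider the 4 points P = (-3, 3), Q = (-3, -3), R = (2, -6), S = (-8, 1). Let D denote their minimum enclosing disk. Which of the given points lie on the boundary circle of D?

R, S

A smallest enclosing disk is always determined by at most three of the input points on its boundary.
The farthest pair is R–S with squared distance 149. The circle on this segment as diameter has centre (-3, -2.5) and r² = 149/4 = 37.25.
Check P: distance² to centre = 30.25 ≤ 37.25, so it lies inside.
All remaining points lie in this disk, and no smaller disk contains both endpoints, so this is the minimum enclosing circle.
The points at distance exactly r from the centre are R, S — 2 points.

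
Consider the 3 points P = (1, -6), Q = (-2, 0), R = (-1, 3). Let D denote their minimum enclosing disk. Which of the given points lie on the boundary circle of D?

Side lengths²: PQ² = 45, PR² = 85, QR² = 10.
Since PR² = 85 ≥ 45 + 10 = 55, the angle opposite PR is not acute, so the smallest enclosing circle has PR as diameter.
Centre = midpoint of PR = (0, -1.5), r² = 85/4 = 21.25.
The points at distance exactly r from the centre are P, R — 2 points.

P, R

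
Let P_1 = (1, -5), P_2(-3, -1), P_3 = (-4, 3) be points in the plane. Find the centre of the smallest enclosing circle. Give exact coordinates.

Side lengths²: P_1P_2² = 32, P_1P_3² = 89, P_2P_3² = 17.
Since P_1P_3² = 89 ≥ 32 + 17 = 49, the angle opposite P_1P_3 is not acute, so the smallest enclosing circle has P_1P_3 as diameter.
Centre = midpoint of P_1P_3 = (-1.5, -1), r² = 89/4 = 22.25.
Centre = (-1.5, -1).

(-1.5, -1)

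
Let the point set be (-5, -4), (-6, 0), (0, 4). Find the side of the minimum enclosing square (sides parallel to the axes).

8

The bounding box has width 6 and height 8.
An axis-aligned square enclosing the set must have side ≥ max(width, height).
So the minimum side is max(6, 8) = 8.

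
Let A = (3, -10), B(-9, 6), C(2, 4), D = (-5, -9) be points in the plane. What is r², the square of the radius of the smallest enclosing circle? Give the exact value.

100

By Welzl's lemma the MEC is supported by two points (diametrically opposite) or three points (on a circumcircle).
The farthest pair is A–B with squared distance 400. The circle on this segment as diameter has centre (-3, -2) and r² = 400/4 = 100.
Check C: distance² to centre = 61 ≤ 100, so it lies inside.
All remaining points lie in this disk, and no smaller disk contains both endpoints, so this is the minimum enclosing circle.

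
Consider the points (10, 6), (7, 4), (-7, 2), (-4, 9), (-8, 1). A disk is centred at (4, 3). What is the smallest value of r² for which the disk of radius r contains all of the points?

148

The required radius is the distance from (4, 3) to the farthest point.
Squared distances: 45, 10, 122, 100, 148.
Maximum is 148, attained at (-8, 1).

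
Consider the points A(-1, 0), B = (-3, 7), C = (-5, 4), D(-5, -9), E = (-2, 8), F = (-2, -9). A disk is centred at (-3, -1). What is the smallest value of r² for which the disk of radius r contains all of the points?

The required radius is the distance from (-3, -1) to the farthest point.
Squared distances: 5, 64, 29, 68, 82, 65.
Maximum is 82, attained at E.

82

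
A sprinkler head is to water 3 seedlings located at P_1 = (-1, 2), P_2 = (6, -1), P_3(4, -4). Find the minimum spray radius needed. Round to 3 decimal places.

3.972

Side lengths²: P_1P_2² = 58, P_1P_3² = 61, P_2P_3² = 13.
Since P_1P_3² = 61 < 58 + 13 = 71, the triangle is acute, so the smallest enclosing circle is the circumcircle.
Circumcentre = (37/18, -29/54), r² = 22997/1458.
r = √(22997/1458) ≈ 3.972.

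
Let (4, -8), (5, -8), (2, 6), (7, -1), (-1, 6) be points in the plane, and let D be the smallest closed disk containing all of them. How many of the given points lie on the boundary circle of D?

The farthest pair is (5, -8)–(-1, 6) with squared distance 232. The circle on this segment as diameter has centre (2, -1) and r² = 232/4 = 58.
Check (4, -8): distance² to centre = 53 ≤ 58, so it lies inside.
All remaining points lie in this disk, and no smaller disk contains both endpoints, so this is the minimum enclosing circle.
The points at distance exactly r from the centre are (5, -8), (-1, 6) — 2 points.

2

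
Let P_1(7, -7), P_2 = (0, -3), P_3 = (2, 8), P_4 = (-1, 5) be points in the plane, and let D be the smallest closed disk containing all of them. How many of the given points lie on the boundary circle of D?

2

The minimum enclosing circle of a finite set is fixed by two of the points (as a diameter) or three (as a circumcircle).
The farthest pair is P_1–P_3 with squared distance 250. The circle on this segment as diameter has centre (4.5, 0.5) and r² = 250/4 = 62.5.
Check P_2: distance² to centre = 32.5 ≤ 62.5, so it lies inside.
All remaining points lie in this disk, and no smaller disk contains both endpoints, so this is the minimum enclosing circle.
The points at distance exactly r from the centre are P_1, P_3 — 2 points.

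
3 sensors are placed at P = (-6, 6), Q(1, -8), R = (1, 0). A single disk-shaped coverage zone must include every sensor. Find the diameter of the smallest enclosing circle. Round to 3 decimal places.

Side lengths²: PQ² = 245, PR² = 85, QR² = 64.
Since PQ² = 245 ≥ 85 + 64 = 149, the angle opposite PQ is not acute, so the smallest enclosing circle has PQ as diameter.
Centre = midpoint of PQ = (-2.5, -1), r² = 245/4 = 61.25.
Diameter = 2r = 2√(61.25) ≈ 15.652.

15.652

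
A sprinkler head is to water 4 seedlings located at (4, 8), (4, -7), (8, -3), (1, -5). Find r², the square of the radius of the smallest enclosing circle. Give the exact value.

56.25

The farthest pair is (4, 8)–(4, -7) with squared distance 225. The circle on this segment as diameter has centre (4, 0.5) and r² = 225/4 = 56.25.
Check (8, -3): distance² to centre = 28.25 ≤ 56.25, so it lies inside.
All remaining points lie in this disk, and no smaller disk contains both endpoints, so this is the minimum enclosing circle.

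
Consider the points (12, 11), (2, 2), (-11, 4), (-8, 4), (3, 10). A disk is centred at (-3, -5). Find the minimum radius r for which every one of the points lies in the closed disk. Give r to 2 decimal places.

The required radius is the distance from (-3, -5) to the farthest point.
Squared distances: 481, 74, 145, 106, 261.
Maximum is 481, attained at (12, 11).
r = √481 ≈ 21.93.

21.93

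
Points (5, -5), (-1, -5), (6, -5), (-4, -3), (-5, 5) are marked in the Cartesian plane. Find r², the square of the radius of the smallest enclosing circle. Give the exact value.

55.25

The farthest pair is (6, -5)–(-5, 5) with squared distance 221. The circle on this segment as diameter has centre (0.5, 0) and r² = 221/4 = 55.25.
Check (5, -5): distance² to centre = 45.25 ≤ 55.25, so it lies inside.
All remaining points lie in this disk, and no smaller disk contains both endpoints, so this is the minimum enclosing circle.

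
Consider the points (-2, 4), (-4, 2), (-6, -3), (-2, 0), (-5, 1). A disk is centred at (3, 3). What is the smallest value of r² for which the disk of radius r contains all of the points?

117

The required radius is the distance from (3, 3) to the farthest point.
Squared distances: 26, 50, 117, 34, 68.
Maximum is 117, attained at (-6, -3).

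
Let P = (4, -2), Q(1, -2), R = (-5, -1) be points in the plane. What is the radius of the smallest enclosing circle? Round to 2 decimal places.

Side lengths²: PQ² = 9, PR² = 82, QR² = 37.
Since PR² = 82 ≥ 37 + 9 = 46, the angle opposite PR is not acute, so the smallest enclosing circle has PR as diameter.
Centre = midpoint of PR = (-0.5, -1.5), r² = 82/4 = 20.5.
r = √(20.5) ≈ 4.53.

4.53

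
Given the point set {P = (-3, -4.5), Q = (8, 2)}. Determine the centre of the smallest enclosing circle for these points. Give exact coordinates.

The smallest circle enclosing two points has them as diameter endpoints.
Centre = midpoint = (2.5, -1.25); r² = |PQ|²/4 = 163.25/4 = 40.8125.
Centre = (2.5, -1.25).

(2.5, -1.25)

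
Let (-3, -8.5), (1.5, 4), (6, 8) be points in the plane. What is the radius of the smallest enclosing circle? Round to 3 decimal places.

Call the three points A, B, C in the order given.
Side lengths²: AB² = 176.5, AC² = 353.25, BC² = 36.25.
Since AC² = 353.25 ≥ 176.5 + 36.25 = 212.75, the angle opposite AC is not acute, so the smallest enclosing circle has AC as diameter.
Centre = midpoint of AC = (1.5, -0.25), r² = 353.25/4 = 88.3125.
r = √(88.3125) ≈ 9.397.

9.397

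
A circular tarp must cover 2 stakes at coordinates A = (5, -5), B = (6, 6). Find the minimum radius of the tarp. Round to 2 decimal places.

5.52

The smallest circle enclosing two points has them as diameter endpoints.
Centre = midpoint = (5.5, 0.5); r² = |AB|²/4 = 122/4 = 30.5.
r = √(30.5) ≈ 5.52.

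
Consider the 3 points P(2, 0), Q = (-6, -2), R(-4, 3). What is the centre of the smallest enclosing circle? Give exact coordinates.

(-25/12, -2/3)

Side lengths²: PQ² = 68, PR² = 45, QR² = 29.
Since PQ² = 68 < 45 + 29 = 74, the triangle is acute, so the smallest enclosing circle is the circumcircle.
Circumcentre = (-25/12, -2/3), r² = 2465/144.
Centre = (-25/12, -2/3).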